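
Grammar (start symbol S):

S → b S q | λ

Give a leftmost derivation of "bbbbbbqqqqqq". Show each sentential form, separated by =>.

S => bSq   [S → b S q]
bSq => bbSqq   [S → b S q]
bbSqq => bbbSqqq   [S → b S q]
bbbSqqq => bbbbSqqqq   [S → b S q]
bbbbSqqqq => bbbbbSqqqqq   [S → b S q]
bbbbbSqqqqq => bbbbbbSqqqqqq   [S → b S q]
bbbbbbSqqqqqq => bbbbbbqqqqqq   [S → λ]

S => bSq => bbSqq => bbbSqqq => bbbbSqqqq => bbbbbSqqqqq => bbbbbbSqqqqqq => bbbbbbqqqqqq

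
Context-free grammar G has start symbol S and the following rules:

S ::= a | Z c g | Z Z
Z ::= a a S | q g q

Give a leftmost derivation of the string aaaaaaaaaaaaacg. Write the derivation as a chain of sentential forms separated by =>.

S => ZZ   [S ::= Z Z]
ZZ => aaSZ   [Z ::= a a S]
aaSZ => aaaZ   [S ::= a]
aaaZ => aaaaaS   [Z ::= a a S]
aaaaaS => aaaaaZcg   [S ::= Z c g]
aaaaaZcg => aaaaaaaScg   [Z ::= a a S]
aaaaaaaScg => aaaaaaaZZcg   [S ::= Z Z]
aaaaaaaZZcg => aaaaaaaaaSZcg   [Z ::= a a S]
aaaaaaaaaSZcg => aaaaaaaaaaZcg   [S ::= a]
aaaaaaaaaaZcg => aaaaaaaaaaaaScg   [Z ::= a a S]
aaaaaaaaaaaaScg => aaaaaaaaaaaaacg   [S ::= a]

S=>ZZ=>aaSZ=>aaaZ=>aaaaaS=>aaaaaZcg=>aaaaaaaScg=>aaaaaaaZZcg=>aaaaaaaaaSZcg=>aaaaaaaaaaZcg=>aaaaaaaaaaaaScg=>aaaaaaaaaaaaacg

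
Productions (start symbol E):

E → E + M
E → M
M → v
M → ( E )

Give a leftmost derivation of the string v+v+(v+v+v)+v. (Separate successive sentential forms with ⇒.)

E ⇒ E+M   [E → E + M]
E+M ⇒ E+M+M   [E → E + M]
E+M+M ⇒ E+M+M+M   [E → E + M]
E+M+M+M ⇒ M+M+M+M   [E → M]
M+M+M+M ⇒ v+M+M+M   [M → v]
v+M+M+M ⇒ v+v+M+M   [M → v]
v+v+M+M ⇒ v+v+(E)+M   [M → ( E )]
v+v+(E)+M ⇒ v+v+(E+M)+M   [E → E + M]
v+v+(E+M)+M ⇒ v+v+(E+M+M)+M   [E → E + M]
v+v+(E+M+M)+M ⇒ v+v+(M+M+M)+M   [E → M]
v+v+(M+M+M)+M ⇒ v+v+(v+M+M)+M   [M → v]
v+v+(v+M+M)+M ⇒ v+v+(v+v+M)+M   [M → v]
v+v+(v+v+M)+M ⇒ v+v+(v+v+v)+M   [M → v]
v+v+(v+v+v)+M ⇒ v+v+(v+v+v)+v   [M → v]

E ⇒ E+M ⇒ E+M+M ⇒ E+M+M+M ⇒ M+M+M+M ⇒ v+M+M+M ⇒ v+v+M+M ⇒ v+v+(E)+M ⇒ v+v+(E+M)+M ⇒ v+v+(E+M+M)+M ⇒ v+v+(M+M+M)+M ⇒ v+v+(v+M+M)+M ⇒ v+v+(v+v+M)+M ⇒ v+v+(v+v+v)+M ⇒ v+v+(v+v+v)+v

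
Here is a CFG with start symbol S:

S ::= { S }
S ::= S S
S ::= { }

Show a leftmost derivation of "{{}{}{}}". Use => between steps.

S => {S}   [S ::= { S }]
{S} => {SS}   [S ::= S S]
{SS} => {SSS}   [S ::= S S]
{SSS} => {{}SS}   [S ::= { }]
{{}SS} => {{}{}S}   [S ::= { }]
{{}{}S} => {{}{}{}}   [S ::= { }]

S => {S} => {SS} => {SSS} => {{}SS} => {{}{}S} => {{}{}{}}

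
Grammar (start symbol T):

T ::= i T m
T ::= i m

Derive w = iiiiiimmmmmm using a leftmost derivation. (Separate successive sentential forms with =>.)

T => iTm => iiTmm => iiiTmmm => iiiiTmmmm => iiiiiTmmmmm => iiiiiimmmmmm

T => iTm   [T ::= i T m]
iTm => iiTmm   [T ::= i T m]
iiTmm => iiiTmmm   [T ::= i T m]
iiiTmmm => iiiiTmmmm   [T ::= i T m]
iiiiTmmmm => iiiiiTmmmmm   [T ::= i T m]
iiiiiTmmmmm => iiiiiimmmmmm   [T ::= i m]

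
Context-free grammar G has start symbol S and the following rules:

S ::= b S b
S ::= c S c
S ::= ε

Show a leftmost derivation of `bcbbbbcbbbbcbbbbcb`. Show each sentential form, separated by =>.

S=>bSb=>bcScb=>bcbSbcb=>bcbbSbbcb=>bcbbbSbbbcb=>bcbbbbSbbbbcb=>bcbbbbcScbbbbcb=>bcbbbbcbSbcbbbbcb=>bcbbbbcbbSbbcbbbbcb=>bcbbbbcbbbbcbbbbcb

S => bSb   [S ::= b S b]
bSb => bcScb   [S ::= c S c]
bcScb => bcbSbcb   [S ::= b S b]
bcbSbcb => bcbbSbbcb   [S ::= b S b]
bcbbSbbcb => bcbbbSbbbcb   [S ::= b S b]
bcbbbSbbbcb => bcbbbbSbbbbcb   [S ::= b S b]
bcbbbbSbbbbcb => bcbbbbcScbbbbcb   [S ::= c S c]
bcbbbbcScbbbbcb => bcbbbbcbSbcbbbbcb   [S ::= b S b]
bcbbbbcbSbcbbbbcb => bcbbbbcbbSbbcbbbbcb   [S ::= b S b]
bcbbbbcbbSbbcbbbbcb => bcbbbbcbbbbcbbbbcb   [S ::= ε]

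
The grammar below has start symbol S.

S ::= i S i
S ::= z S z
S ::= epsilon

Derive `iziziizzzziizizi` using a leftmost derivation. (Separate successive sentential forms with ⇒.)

S ⇒ iSi ⇒ izSzi ⇒ iziSizi ⇒ izizSzizi ⇒ iziziSizizi ⇒ iziziiSiizizi ⇒ iziziizSziizizi ⇒ iziziizzSzziizizi ⇒ iziziizzzziizizi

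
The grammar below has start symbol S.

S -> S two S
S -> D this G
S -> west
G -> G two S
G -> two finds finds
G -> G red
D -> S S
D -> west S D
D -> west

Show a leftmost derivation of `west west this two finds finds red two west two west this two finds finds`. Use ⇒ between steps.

S ⇒ S two S   [S -> S two S]
S two S ⇒ D this G two S   [S -> D this G]
D this G two S ⇒ S S this G two S   [D -> S S]
S S this G two S ⇒ west S this G two S   [S -> west]
west S this G two S ⇒ west west this G two S   [S -> west]
west west this G two S ⇒ west west this G red two S   [G -> G red]
west west this G red two S ⇒ west west this two finds finds red two S   [G -> two finds finds]
west west this two finds finds red two S ⇒ west west this two finds finds red two S two S   [S -> S two S]
west west this two finds finds red two S two S ⇒ west west this two finds finds red two west two S   [S -> west]
west west this two finds finds red two west two S ⇒ west west this two finds finds red two west two D this G   [S -> D this G]
west west this two finds finds red two west two D this G ⇒ west west this two finds finds red two west two west this G   [D -> west]
west west this two finds finds red two west two west this G ⇒ west west this two finds finds red two west two west this two finds finds   [G -> two finds finds]

S ⇒ S two S ⇒ D this G two S ⇒ S S this G two S ⇒ west S this G two S ⇒ west west this G two S ⇒ west west this G red two S ⇒ west west this two finds finds red two S ⇒ west west this two finds finds red two S two S ⇒ west west this two finds finds red two west two S ⇒ west west this two finds finds red two west two D this G ⇒ west west this two finds finds red two west two west this G ⇒ west west this two finds finds red two west two west this two finds finds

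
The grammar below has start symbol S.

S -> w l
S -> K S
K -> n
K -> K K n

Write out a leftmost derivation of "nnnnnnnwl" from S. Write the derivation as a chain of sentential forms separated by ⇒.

S ⇒ KS ⇒ KKnS ⇒ KKnKnS ⇒ KKnKnKnS ⇒ nKnKnKnS ⇒ nnnKnKnS ⇒ nnnnnKnS ⇒ nnnnnnnS ⇒ nnnnnnnwl

S ⇒ KS   [S -> K S]
KS ⇒ KKnS   [K -> K K n]
KKnS ⇒ KKnKnS   [K -> K K n]
KKnKnS ⇒ KKnKnKnS   [K -> K K n]
KKnKnKnS ⇒ nKnKnKnS   [K -> n]
nKnKnKnS ⇒ nnnKnKnS   [K -> n]
nnnKnKnS ⇒ nnnnnKnS   [K -> n]
nnnnnKnS ⇒ nnnnnnnS   [K -> n]
nnnnnnnS ⇒ nnnnnnnwl   [S -> w l]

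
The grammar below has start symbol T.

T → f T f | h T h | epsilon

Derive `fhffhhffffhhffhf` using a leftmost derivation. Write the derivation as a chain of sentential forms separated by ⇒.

T ⇒ fTf ⇒ fhThf ⇒ fhfTfhf ⇒ fhffTffhf ⇒ fhffhThffhf ⇒ fhffhhThhffhf ⇒ fhffhhfTfhhffhf ⇒ fhffhhffTffhhffhf ⇒ fhffhhffffhhffhf

T ⇒ fTf   [T → f T f]
fTf ⇒ fhThf   [T → h T h]
fhThf ⇒ fhfTfhf   [T → f T f]
fhfTfhf ⇒ fhffTffhf   [T → f T f]
fhffTffhf ⇒ fhffhThffhf   [T → h T h]
fhffhThffhf ⇒ fhffhhThhffhf   [T → h T h]
fhffhhThhffhf ⇒ fhffhhfTfhhffhf   [T → f T f]
fhffhhfTfhhffhf ⇒ fhffhhffTffhhffhf   [T → f T f]
fhffhhffTffhhffhf ⇒ fhffhhffffhhffhf   [T → epsilon]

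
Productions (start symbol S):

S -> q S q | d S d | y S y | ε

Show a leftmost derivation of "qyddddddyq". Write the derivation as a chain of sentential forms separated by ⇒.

S ⇒ qSq ⇒ qySyq ⇒ qydSdyq ⇒ qyddSddyq ⇒ qydddSdddyq ⇒ qyddddddyq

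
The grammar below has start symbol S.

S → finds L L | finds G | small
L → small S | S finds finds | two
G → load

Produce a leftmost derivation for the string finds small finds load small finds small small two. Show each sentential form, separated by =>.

S => finds L L   [S → finds L L]
finds L L => finds small S L   [L → small S]
finds small S L => finds small finds G L   [S → finds G]
finds small finds G L => finds small finds load L   [G → load]
finds small finds load L => finds small finds load small S   [L → small S]
finds small finds load small S => finds small finds load small finds L L   [S → finds L L]
finds small finds load small finds L L => finds small finds load small finds small S L   [L → small S]
finds small finds load small finds small S L => finds small finds load small finds small small L   [S → small]
finds small finds load small finds small small L => finds small finds load small finds small small two   [L → two]

S => finds L L => finds small S L => finds small finds G L => finds small finds load L => finds small finds load small S => finds small finds load small finds L L => finds small finds load small finds small S L => finds small finds load small finds small small L => finds small finds load small finds small small two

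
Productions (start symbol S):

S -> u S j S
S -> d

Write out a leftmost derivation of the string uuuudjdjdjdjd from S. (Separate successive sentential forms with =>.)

S => uSjS   [S -> u S j S]
uSjS => uuSjSjS   [S -> u S j S]
uuSjSjS => uuuSjSjSjS   [S -> u S j S]
uuuSjSjSjS => uuuuSjSjSjSjS   [S -> u S j S]
uuuuSjSjSjSjS => uuuudjSjSjSjS   [S -> d]
uuuudjSjSjSjS => uuuudjdjSjSjS   [S -> d]
uuuudjdjSjSjS => uuuudjdjdjSjS   [S -> d]
uuuudjdjdjSjS => uuuudjdjdjdjS   [S -> d]
uuuudjdjdjdjS => uuuudjdjdjdjd   [S -> d]

S => uSjS => uuSjSjS => uuuSjSjSjS => uuuuSjSjSjSjS => uuuudjSjSjSjS => uuuudjdjSjSjS => uuuudjdjdjSjS => uuuudjdjdjdjS => uuuudjdjdjdjd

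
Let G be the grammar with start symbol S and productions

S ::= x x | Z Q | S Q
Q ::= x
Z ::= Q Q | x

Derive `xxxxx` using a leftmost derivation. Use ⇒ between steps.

S ⇒ SQ ⇒ SQQ ⇒ ZQQQ ⇒ QQQQQ ⇒ xQQQQ ⇒ xxQQQ ⇒ xxxQQ ⇒ xxxxQ ⇒ xxxxx

S ⇒ SQ   [S ::= S Q]
SQ ⇒ SQQ   [S ::= S Q]
SQQ ⇒ ZQQQ   [S ::= Z Q]
ZQQQ ⇒ QQQQQ   [Z ::= Q Q]
QQQQQ ⇒ xQQQQ   [Q ::= x]
xQQQQ ⇒ xxQQQ   [Q ::= x]
xxQQQ ⇒ xxxQQ   [Q ::= x]
xxxQQ ⇒ xxxxQ   [Q ::= x]
xxxxQ ⇒ xxxxx   [Q ::= x]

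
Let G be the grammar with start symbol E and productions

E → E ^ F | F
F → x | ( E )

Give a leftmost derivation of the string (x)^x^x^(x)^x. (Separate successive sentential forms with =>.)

E=>E^F=>E^F^F=>E^F^F^F=>E^F^F^F^F=>F^F^F^F^F=>(E)^F^F^F^F=>(F)^F^F^F^F=>(x)^F^F^F^F=>(x)^x^F^F^F=>(x)^x^x^F^F=>(x)^x^x^(E)^F=>(x)^x^x^(F)^F=>(x)^x^x^(x)^F=>(x)^x^x^(x)^x

E => E^F   [E → E ^ F]
E^F => E^F^F   [E → E ^ F]
E^F^F => E^F^F^F   [E → E ^ F]
E^F^F^F => E^F^F^F^F   [E → E ^ F]
E^F^F^F^F => F^F^F^F^F   [E → F]
F^F^F^F^F => (E)^F^F^F^F   [F → ( E )]
(E)^F^F^F^F => (F)^F^F^F^F   [E → F]
(F)^F^F^F^F => (x)^F^F^F^F   [F → x]
(x)^F^F^F^F => (x)^x^F^F^F   [F → x]
(x)^x^F^F^F => (x)^x^x^F^F   [F → x]
(x)^x^x^F^F => (x)^x^x^(E)^F   [F → ( E )]
(x)^x^x^(E)^F => (x)^x^x^(F)^F   [E → F]
(x)^x^x^(F)^F => (x)^x^x^(x)^F   [F → x]
(x)^x^x^(x)^F => (x)^x^x^(x)^x   [F → x]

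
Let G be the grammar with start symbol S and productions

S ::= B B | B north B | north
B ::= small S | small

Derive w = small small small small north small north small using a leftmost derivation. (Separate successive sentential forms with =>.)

S => B north B   [S ::= B north B]
B north B => small S north B   [B ::= small S]
small S north B => small B B north B   [S ::= B B]
small B B north B => small small B north B   [B ::= small]
small small B north B => small small small S north B   [B ::= small S]
small small small S north B => small small small B north B north B   [S ::= B north B]
small small small B north B north B => small small small small north B north B   [B ::= small]
small small small small north B north B => small small small small north small north B   [B ::= small]
small small small small north small north B => small small small small north small north small   [B ::= small]

S => B north B => small S north B => small B B north B => small small B north B => small small small S north B => small small small B north B north B => small small small small north B north B => small small small small north small north B => small small small small north small north small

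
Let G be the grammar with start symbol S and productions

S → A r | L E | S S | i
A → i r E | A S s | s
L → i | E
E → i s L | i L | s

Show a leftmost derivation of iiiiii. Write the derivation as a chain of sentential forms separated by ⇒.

S ⇒ LE ⇒ EE ⇒ iLE ⇒ iEE ⇒ iiLE ⇒ iiEE ⇒ iiiLE ⇒ iiiiE ⇒ iiiiiL ⇒ iiiiii

S ⇒ LE   [S → L E]
LE ⇒ EE   [L → E]
EE ⇒ iLE   [E → i L]
iLE ⇒ iEE   [L → E]
iEE ⇒ iiLE   [E → i L]
iiLE ⇒ iiEE   [L → E]
iiEE ⇒ iiiLE   [E → i L]
iiiLE ⇒ iiiiE   [L → i]
iiiiE ⇒ iiiiiL   [E → i L]
iiiiiL ⇒ iiiiii   [L → i]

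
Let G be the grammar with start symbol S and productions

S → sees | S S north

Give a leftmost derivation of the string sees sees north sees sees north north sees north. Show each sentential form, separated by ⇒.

S ⇒ S S north ⇒ S S north S north ⇒ S S north S north S north ⇒ sees S north S north S north ⇒ sees sees north S north S north ⇒ sees sees north S S north north S north ⇒ sees sees north sees S north north S north ⇒ sees sees north sees sees north north S north ⇒ sees sees north sees sees north north sees north

S ⇒ S S north   [S → S S north]
S S north ⇒ S S north S north   [S → S S north]
S S north S north ⇒ S S north S north S north   [S → S S north]
S S north S north S north ⇒ sees S north S north S north   [S → sees]
sees S north S north S north ⇒ sees sees north S north S north   [S → sees]
sees sees north S north S north ⇒ sees sees north S S north north S north   [S → S S north]
sees sees north S S north north S north ⇒ sees sees north sees S north north S north   [S → sees]
sees sees north sees S north north S north ⇒ sees sees north sees sees north north S north   [S → sees]
sees sees north sees sees north north S north ⇒ sees sees north sees sees north north sees north   [S → sees]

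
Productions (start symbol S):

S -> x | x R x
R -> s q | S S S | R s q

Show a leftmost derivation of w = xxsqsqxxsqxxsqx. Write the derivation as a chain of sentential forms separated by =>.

S => xRx   [S -> x R x]
xRx => xRsqx   [R -> R s q]
xRsqx => xSSSsqx   [R -> S S S]
xSSSsqx => xxRxSSsqx   [S -> x R x]
xxRxSSsqx => xxRsqxSSsqx   [R -> R s q]
xxRsqxSSsqx => xxsqsqxSSsqx   [R -> s q]
xxsqsqxSSsqx => xxsqsqxxRxSsqx   [S -> x R x]
xxsqsqxxRxSsqx => xxsqsqxxsqxSsqx   [R -> s q]
xxsqsqxxsqxSsqx => xxsqsqxxsqxxsqx   [S -> x]

S=>xRx=>xRsqx=>xSSSsqx=>xxRxSSsqx=>xxRsqxSSsqx=>xxsqsqxSSsqx=>xxsqsqxxRxSsqx=>xxsqsqxxsqxSsqx=>xxsqsqxxsqxxsqx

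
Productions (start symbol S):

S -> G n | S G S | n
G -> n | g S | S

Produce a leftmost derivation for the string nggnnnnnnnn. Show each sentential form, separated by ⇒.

S⇒SGS⇒SGSGS⇒SGSGSGS⇒nGSGSGS⇒ngSSGSGS⇒ngGnSGSGS⇒nggSnSGSGS⇒nggGnnSGSGS⇒nggnnnSGSGS⇒nggnnnnGSGS⇒nggnnnnnSGS⇒nggnnnnnnGS⇒nggnnnnnnnS⇒nggnnnnnnnn

S ⇒ SGS   [S -> S G S]
SGS ⇒ SGSGS   [S -> S G S]
SGSGS ⇒ SGSGSGS   [S -> S G S]
SGSGSGS ⇒ nGSGSGS   [S -> n]
nGSGSGS ⇒ ngSSGSGS   [G -> g S]
ngSSGSGS ⇒ ngGnSGSGS   [S -> G n]
ngGnSGSGS ⇒ nggSnSGSGS   [G -> g S]
nggSnSGSGS ⇒ nggGnnSGSGS   [S -> G n]
nggGnnSGSGS ⇒ nggnnnSGSGS   [G -> n]
nggnnnSGSGS ⇒ nggnnnnGSGS   [S -> n]
nggnnnnGSGS ⇒ nggnnnnnSGS   [G -> n]
nggnnnnnSGS ⇒ nggnnnnnnGS   [S -> n]
nggnnnnnnGS ⇒ nggnnnnnnnS   [G -> n]
nggnnnnnnnS ⇒ nggnnnnnnnn   [S -> n]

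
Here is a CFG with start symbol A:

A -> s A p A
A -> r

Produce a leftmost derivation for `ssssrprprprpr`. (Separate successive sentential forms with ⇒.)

A⇒sApA⇒ssApApA⇒sssApApApA⇒ssssApApApApA⇒ssssrpApApApA⇒ssssrprpApApA⇒ssssrprprpApA⇒ssssrprprprpA⇒ssssrprprprpr

A ⇒ sApA   [A -> s A p A]
sApA ⇒ ssApApA   [A -> s A p A]
ssApApA ⇒ sssApApApA   [A -> s A p A]
sssApApApA ⇒ ssssApApApApA   [A -> s A p A]
ssssApApApApA ⇒ ssssrpApApApA   [A -> r]
ssssrpApApApA ⇒ ssssrprpApApA   [A -> r]
ssssrprpApApA ⇒ ssssrprprpApA   [A -> r]
ssssrprprpApA ⇒ ssssrprprprpA   [A -> r]
ssssrprprprpA ⇒ ssssrprprprpr   [A -> r]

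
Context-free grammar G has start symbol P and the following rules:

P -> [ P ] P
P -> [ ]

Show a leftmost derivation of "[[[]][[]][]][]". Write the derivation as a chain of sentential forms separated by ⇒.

P ⇒ [P]P   [P -> [ P ] P]
[P]P ⇒ [[P]P]P   [P -> [ P ] P]
[[P]P]P ⇒ [[[]]P]P   [P -> [ ]]
[[[]]P]P ⇒ [[[]][P]P]P   [P -> [ P ] P]
[[[]][P]P]P ⇒ [[[]][[]]P]P   [P -> [ ]]
[[[]][[]]P]P ⇒ [[[]][[]][]]P   [P -> [ ]]
[[[]][[]][]]P ⇒ [[[]][[]][]][]   [P -> [ ]]

P ⇒ [P]P ⇒ [[P]P]P ⇒ [[[]]P]P ⇒ [[[]][P]P]P ⇒ [[[]][[]]P]P ⇒ [[[]][[]][]]P ⇒ [[[]][[]][]][]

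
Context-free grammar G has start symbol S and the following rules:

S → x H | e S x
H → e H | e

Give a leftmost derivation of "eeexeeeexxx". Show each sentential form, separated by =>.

S => eSx   [S → e S x]
eSx => eeSxx   [S → e S x]
eeSxx => eeeSxxx   [S → e S x]
eeeSxxx => eeexHxxx   [S → x H]
eeexHxxx => eeexeHxxx   [H → e H]
eeexeHxxx => eeexeeHxxx   [H → e H]
eeexeeHxxx => eeexeeeHxxx   [H → e H]
eeexeeeHxxx => eeexeeeexxx   [H → e]

S => eSx => eeSxx => eeeSxxx => eeexHxxx => eeexeHxxx => eeexeeHxxx => eeexeeeHxxx => eeexeeeexxx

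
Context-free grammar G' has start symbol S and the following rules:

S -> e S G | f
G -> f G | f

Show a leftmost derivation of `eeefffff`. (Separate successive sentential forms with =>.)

S => eSG   [S -> e S G]
eSG => eeSGG   [S -> e S G]
eeSGG => eeeSGGG   [S -> e S G]
eeeSGGG => eeefGGG   [S -> f]
eeefGGG => eeeffGG   [G -> f]
eeeffGG => eeefffG   [G -> f]
eeefffG => eeeffffG   [G -> f G]
eeeffffG => eeefffff   [G -> f]

S => eSG => eeSGG => eeeSGGG => eeefGGG => eeeffGG => eeefffG => eeeffffG => eeefffff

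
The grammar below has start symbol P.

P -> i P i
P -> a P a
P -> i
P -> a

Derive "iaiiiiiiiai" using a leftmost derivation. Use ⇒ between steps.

P ⇒ iPi ⇒ iaPai ⇒ iaiPiai ⇒ iaiiPiiai ⇒ iaiiiPiiiai ⇒ iaiiiiiiiai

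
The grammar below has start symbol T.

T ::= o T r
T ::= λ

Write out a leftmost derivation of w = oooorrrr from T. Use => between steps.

T => oTr   [T ::= o T r]
oTr => ooTrr   [T ::= o T r]
ooTrr => oooTrrr   [T ::= o T r]
oooTrrr => ooooTrrrr   [T ::= o T r]
ooooTrrrr => oooorrrr   [T ::= λ]

T=>oTr=>ooTrr=>oooTrrr=>ooooTrrrr=>oooorrrr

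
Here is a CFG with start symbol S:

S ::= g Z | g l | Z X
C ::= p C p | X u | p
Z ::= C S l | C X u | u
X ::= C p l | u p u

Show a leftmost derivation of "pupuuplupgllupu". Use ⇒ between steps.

S ⇒ ZX ⇒ CSlX ⇒ pCpSlX ⇒ pXupSlX ⇒ pCplupSlX ⇒ pXuplupSlX ⇒ pupuuplupSlX ⇒ pupuuplupgllX ⇒ pupuuplupgllupu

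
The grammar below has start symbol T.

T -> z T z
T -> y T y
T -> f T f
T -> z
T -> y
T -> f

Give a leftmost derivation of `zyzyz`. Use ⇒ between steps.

T ⇒ zTz ⇒ zyTyz ⇒ zyzyz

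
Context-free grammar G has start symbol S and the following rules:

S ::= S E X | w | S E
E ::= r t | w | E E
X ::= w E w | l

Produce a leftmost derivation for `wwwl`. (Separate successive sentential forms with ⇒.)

S ⇒ SEX   [S ::= S E X]
SEX ⇒ SEEX   [S ::= S E]
SEEX ⇒ wEEX   [S ::= w]
wEEX ⇒ wwEX   [E ::= w]
wwEX ⇒ wwwX   [E ::= w]
wwwX ⇒ wwwl   [X ::= l]

S ⇒ SEX ⇒ SEEX ⇒ wEEX ⇒ wwEX ⇒ wwwX ⇒ wwwl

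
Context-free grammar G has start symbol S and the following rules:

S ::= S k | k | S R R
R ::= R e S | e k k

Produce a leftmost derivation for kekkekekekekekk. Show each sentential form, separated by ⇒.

S ⇒ SRR ⇒ kRR ⇒ kReSR ⇒ kReSeSR ⇒ kReSeSeSR ⇒ kReSeSeSeSR ⇒ kekkeSeSeSeSR ⇒ kekkekeSeSeSR ⇒ kekkekekeSeSR ⇒ kekkekekekeSR ⇒ kekkekekekekR ⇒ kekkekekekekekk

S ⇒ SRR   [S ::= S R R]
SRR ⇒ kRR   [S ::= k]
kRR ⇒ kReSR   [R ::= R e S]
kReSR ⇒ kReSeSR   [R ::= R e S]
kReSeSR ⇒ kReSeSeSR   [R ::= R e S]
kReSeSeSR ⇒ kReSeSeSeSR   [R ::= R e S]
kReSeSeSeSR ⇒ kekkeSeSeSeSR   [R ::= e k k]
kekkeSeSeSeSR ⇒ kekkekeSeSeSR   [S ::= k]
kekkekeSeSeSR ⇒ kekkekekeSeSR   [S ::= k]
kekkekekeSeSR ⇒ kekkekekekeSR   [S ::= k]
kekkekekekeSR ⇒ kekkekekekekR   [S ::= k]
kekkekekekekR ⇒ kekkekekekekekk   [R ::= e k k]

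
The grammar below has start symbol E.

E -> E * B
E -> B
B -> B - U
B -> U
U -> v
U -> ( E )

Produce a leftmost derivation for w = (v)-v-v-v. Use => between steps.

E => B   [E -> B]
B => B-U   [B -> B - U]
B-U => B-U-U   [B -> B - U]
B-U-U => B-U-U-U   [B -> B - U]
B-U-U-U => U-U-U-U   [B -> U]
U-U-U-U => (E)-U-U-U   [U -> ( E )]
(E)-U-U-U => (B)-U-U-U   [E -> B]
(B)-U-U-U => (U)-U-U-U   [B -> U]
(U)-U-U-U => (v)-U-U-U   [U -> v]
(v)-U-U-U => (v)-v-U-U   [U -> v]
(v)-v-U-U => (v)-v-v-U   [U -> v]
(v)-v-v-U => (v)-v-v-v   [U -> v]

E => B => B-U => B-U-U => B-U-U-U => U-U-U-U => (E)-U-U-U => (B)-U-U-U => (U)-U-U-U => (v)-U-U-U => (v)-v-U-U => (v)-v-v-U => (v)-v-v-v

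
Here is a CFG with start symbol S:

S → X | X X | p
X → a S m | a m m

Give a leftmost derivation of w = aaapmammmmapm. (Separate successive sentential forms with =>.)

S=>XX=>aSmX=>aXmX=>aaSmmX=>aaXXmmX=>aaaSmXmmX=>aaapmXmmX=>aaapmammmmX=>aaapmammmmaSm=>aaapmammmmapm

S => XX   [S → X X]
XX => aSmX   [X → a S m]
aSmX => aXmX   [S → X]
aXmX => aaSmmX   [X → a S m]
aaSmmX => aaXXmmX   [S → X X]
aaXXmmX => aaaSmXmmX   [X → a S m]
aaaSmXmmX => aaapmXmmX   [S → p]
aaapmXmmX => aaapmammmmX   [X → a m m]
aaapmammmmX => aaapmammmmaSm   [X → a S m]
aaapmammmmaSm => aaapmammmmapm   [S → p]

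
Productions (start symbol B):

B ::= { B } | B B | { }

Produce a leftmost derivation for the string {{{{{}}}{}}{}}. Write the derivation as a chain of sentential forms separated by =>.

B => {B} => {BB} => {{B}B} => {{BB}B} => {{{B}B}B} => {{{{B}}B}B} => {{{{{}}}B}B} => {{{{{}}}{}}B} => {{{{{}}}{}}{}}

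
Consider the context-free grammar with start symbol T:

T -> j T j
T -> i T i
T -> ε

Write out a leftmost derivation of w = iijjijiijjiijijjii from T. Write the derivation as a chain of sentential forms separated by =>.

T => iTi   [T -> i T i]
iTi => iiTii   [T -> i T i]
iiTii => iijTjii   [T -> j T j]
iijTjii => iijjTjjii   [T -> j T j]
iijjTjjii => iijjiTijjii   [T -> i T i]
iijjiTijjii => iijjijTjijjii   [T -> j T j]
iijjijTjijjii => iijjijiTijijjii   [T -> i T i]
iijjijiTijijjii => iijjijiiTiijijjii   [T -> i T i]
iijjijiiTiijijjii => iijjijiijTjiijijjii   [T -> j T j]
iijjijiijTjiijijjii => iijjijiijjiijijjii   [T -> ε]

T => iTi => iiTii => iijTjii => iijjTjjii => iijjiTijjii => iijjijTjijjii => iijjijiTijijjii => iijjijiiTiijijjii => iijjijiijTjiijijjii => iijjijiijjiijijjii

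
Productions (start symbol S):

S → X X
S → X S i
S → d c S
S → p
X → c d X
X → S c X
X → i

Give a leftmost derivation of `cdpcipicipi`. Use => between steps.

S => XSi   [S → X S i]
XSi => ScXSi   [X → S c X]
ScXSi => XSicXSi   [S → X S i]
XSicXSi => cdXSicXSi   [X → c d X]
cdXSicXSi => cdScXSicXSi   [X → S c X]
cdScXSicXSi => cdpcXSicXSi   [S → p]
cdpcXSicXSi => cdpciSicXSi   [X → i]
cdpciSicXSi => cdpcipicXSi   [S → p]
cdpcipicXSi => cdpcipiciSi   [X → i]
cdpcipiciSi => cdpcipicipi   [S → p]

S => XSi => ScXSi => XSicXSi => cdXSicXSi => cdScXSicXSi => cdpcXSicXSi => cdpciSicXSi => cdpcipicXSi => cdpcipiciSi => cdpcipicipi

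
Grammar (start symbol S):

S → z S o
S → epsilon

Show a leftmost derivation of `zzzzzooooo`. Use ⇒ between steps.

S ⇒ zSo ⇒ zzSoo ⇒ zzzSooo ⇒ zzzzSoooo ⇒ zzzzzSooooo ⇒ zzzzzooooo

S ⇒ zSo   [S → z S o]
zSo ⇒ zzSoo   [S → z S o]
zzSoo ⇒ zzzSooo   [S → z S o]
zzzSooo ⇒ zzzzSoooo   [S → z S o]
zzzzSoooo ⇒ zzzzzSooooo   [S → z S o]
zzzzzSooooo ⇒ zzzzzooooo   [S → epsilon]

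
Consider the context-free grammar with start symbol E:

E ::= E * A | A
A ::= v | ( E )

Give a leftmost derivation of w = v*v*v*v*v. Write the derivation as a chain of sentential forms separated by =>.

E => E*A   [E ::= E * A]
E*A => E*A*A   [E ::= E * A]
E*A*A => E*A*A*A   [E ::= E * A]
E*A*A*A => E*A*A*A*A   [E ::= E * A]
E*A*A*A*A => A*A*A*A*A   [E ::= A]
A*A*A*A*A => v*A*A*A*A   [A ::= v]
v*A*A*A*A => v*v*A*A*A   [A ::= v]
v*v*A*A*A => v*v*v*A*A   [A ::= v]
v*v*v*A*A => v*v*v*v*A   [A ::= v]
v*v*v*v*A => v*v*v*v*v   [A ::= v]

E => E*A => E*A*A => E*A*A*A => E*A*A*A*A => A*A*A*A*A => v*A*A*A*A => v*v*A*A*A => v*v*v*A*A => v*v*v*v*A => v*v*v*v*v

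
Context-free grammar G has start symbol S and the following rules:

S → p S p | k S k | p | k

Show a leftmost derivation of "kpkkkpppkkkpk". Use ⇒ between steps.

S ⇒ kSk ⇒ kpSpk ⇒ kpkSkpk ⇒ kpkkSkkpk ⇒ kpkkkSkkkpk ⇒ kpkkkpSpkkkpk ⇒ kpkkkpppkkkpk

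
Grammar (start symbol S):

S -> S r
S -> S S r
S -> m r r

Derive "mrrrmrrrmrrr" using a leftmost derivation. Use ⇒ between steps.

S ⇒ SSr ⇒ SSrSr ⇒ SrSrSr ⇒ mrrrSrSr ⇒ mrrrmrrrSr ⇒ mrrrmrrrmrrr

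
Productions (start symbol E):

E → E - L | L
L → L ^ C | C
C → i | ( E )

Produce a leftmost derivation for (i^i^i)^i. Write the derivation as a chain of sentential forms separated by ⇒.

E ⇒ L   [E → L]
L ⇒ L^C   [L → L ^ C]
L^C ⇒ C^C   [L → C]
C^C ⇒ (E)^C   [C → ( E )]
(E)^C ⇒ (L)^C   [E → L]
(L)^C ⇒ (L^C)^C   [L → L ^ C]
(L^C)^C ⇒ (L^C^C)^C   [L → L ^ C]
(L^C^C)^C ⇒ (C^C^C)^C   [L → C]
(C^C^C)^C ⇒ (i^C^C)^C   [C → i]
(i^C^C)^C ⇒ (i^i^C)^C   [C → i]
(i^i^C)^C ⇒ (i^i^i)^C   [C → i]
(i^i^i)^C ⇒ (i^i^i)^i   [C → i]

E ⇒ L ⇒ L^C ⇒ C^C ⇒ (E)^C ⇒ (L)^C ⇒ (L^C)^C ⇒ (L^C^C)^C ⇒ (C^C^C)^C ⇒ (i^C^C)^C ⇒ (i^i^C)^C ⇒ (i^i^i)^C ⇒ (i^i^i)^i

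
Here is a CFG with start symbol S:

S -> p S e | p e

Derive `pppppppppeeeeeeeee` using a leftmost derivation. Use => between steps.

S => pSe   [S -> p S e]
pSe => ppSee   [S -> p S e]
ppSee => pppSeee   [S -> p S e]
pppSeee => ppppSeeee   [S -> p S e]
ppppSeeee => pppppSeeeee   [S -> p S e]
pppppSeeeee => ppppppSeeeeee   [S -> p S e]
ppppppSeeeeee => pppppppSeeeeeee   [S -> p S e]
pppppppSeeeeeee => ppppppppSeeeeeeee   [S -> p S e]
ppppppppSeeeeeeee => pppppppppeeeeeeeee   [S -> p e]

S => pSe => ppSee => pppSeee => ppppSeeee => pppppSeeeee => ppppppSeeeeee => pppppppSeeeeeee => ppppppppSeeeeeeee => pppppppppeeeeeeeee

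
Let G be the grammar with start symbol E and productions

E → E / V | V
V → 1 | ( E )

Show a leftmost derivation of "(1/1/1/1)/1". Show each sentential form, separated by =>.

E=>E/V=>V/V=>(E)/V=>(E/V)/V=>(E/V/V)/V=>(E/V/V/V)/V=>(V/V/V/V)/V=>(1/V/V/V)/V=>(1/1/V/V)/V=>(1/1/1/V)/V=>(1/1/1/1)/V=>(1/1/1/1)/1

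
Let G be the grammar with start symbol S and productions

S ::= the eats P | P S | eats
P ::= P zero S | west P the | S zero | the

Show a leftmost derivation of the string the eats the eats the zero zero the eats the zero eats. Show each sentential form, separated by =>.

S => the eats P => the eats P zero S => the eats S zero zero S => the eats the eats P zero zero S => the eats the eats the zero zero S => the eats the eats the zero zero the eats P => the eats the eats the zero zero the eats P zero S => the eats the eats the zero zero the eats the zero S => the eats the eats the zero zero the eats the zero eats

S => the eats P   [S ::= the eats P]
the eats P => the eats P zero S   [P ::= P zero S]
the eats P zero S => the eats S zero zero S   [P ::= S zero]
the eats S zero zero S => the eats the eats P zero zero S   [S ::= the eats P]
the eats the eats P zero zero S => the eats the eats the zero zero S   [P ::= the]
the eats the eats the zero zero S => the eats the eats the zero zero the eats P   [S ::= the eats P]
the eats the eats the zero zero the eats P => the eats the eats the zero zero the eats P zero S   [P ::= P zero S]
the eats the eats the zero zero the eats P zero S => the eats the eats the zero zero the eats the zero S   [P ::= the]
the eats the eats the zero zero the eats the zero S => the eats the eats the zero zero the eats the zero eats   [S ::= eats]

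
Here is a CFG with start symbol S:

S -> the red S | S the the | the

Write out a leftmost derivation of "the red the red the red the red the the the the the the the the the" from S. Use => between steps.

S => S the the   [S -> S the the]
S the the => the red S the the   [S -> the red S]
the red S the the => the red the red S the the   [S -> the red S]
the red the red S the the => the red the red the red S the the   [S -> the red S]
the red the red the red S the the => the red the red the red S the the the the   [S -> S the the]
the red the red the red S the the the the => the red the red the red the red S the the the the   [S -> the red S]
the red the red the red the red S the the the the => the red the red the red the red S the the the the the the   [S -> S the the]
the red the red the red the red S the the the the the the => the red the red the red the red S the the the the the the the the   [S -> S the the]
the red the red the red the red S the the the the the the the the => the red the red the red the red the the the the the the the the the   [S -> the]

S => S the the => the red S the the => the red the red S the the => the red the red the red S the the => the red the red the red S the the the the => the red the red the red the red S the the the the => the red the red the red the red S the the the the the the => the red the red the red the red S the the the the the the the the => the red the red the red the red the the the the the the the the the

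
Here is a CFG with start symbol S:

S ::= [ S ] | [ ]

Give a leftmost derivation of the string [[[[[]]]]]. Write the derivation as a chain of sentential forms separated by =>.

S => [S]   [S ::= [ S ]]
[S] => [[S]]   [S ::= [ S ]]
[[S]] => [[[S]]]   [S ::= [ S ]]
[[[S]]] => [[[[S]]]]   [S ::= [ S ]]
[[[[S]]]] => [[[[[]]]]]   [S ::= [ ]]

S => [S] => [[S]] => [[[S]]] => [[[[S]]]] => [[[[[]]]]]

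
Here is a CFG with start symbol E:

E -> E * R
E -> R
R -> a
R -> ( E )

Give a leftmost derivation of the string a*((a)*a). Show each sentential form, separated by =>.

E => E*R => R*R => a*R => a*(E) => a*(E*R) => a*(R*R) => a*((E)*R) => a*((R)*R) => a*((a)*R) => a*((a)*a)

E => E*R   [E -> E * R]
E*R => R*R   [E -> R]
R*R => a*R   [R -> a]
a*R => a*(E)   [R -> ( E )]
a*(E) => a*(E*R)   [E -> E * R]
a*(E*R) => a*(R*R)   [E -> R]
a*(R*R) => a*((E)*R)   [R -> ( E )]
a*((E)*R) => a*((R)*R)   [E -> R]
a*((R)*R) => a*((a)*R)   [R -> a]
a*((a)*R) => a*((a)*a)   [R -> a]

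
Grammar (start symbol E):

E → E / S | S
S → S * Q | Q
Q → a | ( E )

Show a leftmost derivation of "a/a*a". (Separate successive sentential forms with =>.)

E=>E/S=>S/S=>Q/S=>a/S=>a/S*Q=>a/Q*Q=>a/a*Q=>a/a*a

E => E/S   [E → E / S]
E/S => S/S   [E → S]
S/S => Q/S   [S → Q]
Q/S => a/S   [Q → a]
a/S => a/S*Q   [S → S * Q]
a/S*Q => a/Q*Q   [S → Q]
a/Q*Q => a/a*Q   [Q → a]
a/a*Q => a/a*a   [Q → a]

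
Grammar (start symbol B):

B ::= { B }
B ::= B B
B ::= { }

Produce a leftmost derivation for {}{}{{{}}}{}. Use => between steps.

B => BB => BBB => {}BB => {}{}B => {}{}BB => {}{}{B}B => {}{}{{B}}B => {}{}{{{}}}B => {}{}{{{}}}{}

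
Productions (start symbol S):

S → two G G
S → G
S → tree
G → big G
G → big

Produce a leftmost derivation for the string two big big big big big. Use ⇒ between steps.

S ⇒ two G G ⇒ two big G G ⇒ two big big G G ⇒ two big big big G G ⇒ two big big big big G ⇒ two big big big big big

S ⇒ two G G   [S → two G G]
two G G ⇒ two big G G   [G → big G]
two big G G ⇒ two big big G G   [G → big G]
two big big G G ⇒ two big big big G G   [G → big G]
two big big big G G ⇒ two big big big big G   [G → big]
two big big big big G ⇒ two big big big big big   [G → big]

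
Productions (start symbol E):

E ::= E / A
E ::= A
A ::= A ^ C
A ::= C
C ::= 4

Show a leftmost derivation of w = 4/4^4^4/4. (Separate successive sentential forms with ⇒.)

E ⇒ E/A ⇒ E/A/A ⇒ A/A/A ⇒ C/A/A ⇒ 4/A/A ⇒ 4/A^C/A ⇒ 4/A^C^C/A ⇒ 4/C^C^C/A ⇒ 4/4^C^C/A ⇒ 4/4^4^C/A ⇒ 4/4^4^4/A ⇒ 4/4^4^4/C ⇒ 4/4^4^4/4

E ⇒ E/A   [E ::= E / A]
E/A ⇒ E/A/A   [E ::= E / A]
E/A/A ⇒ A/A/A   [E ::= A]
A/A/A ⇒ C/A/A   [A ::= C]
C/A/A ⇒ 4/A/A   [C ::= 4]
4/A/A ⇒ 4/A^C/A   [A ::= A ^ C]
4/A^C/A ⇒ 4/A^C^C/A   [A ::= A ^ C]
4/A^C^C/A ⇒ 4/C^C^C/A   [A ::= C]
4/C^C^C/A ⇒ 4/4^C^C/A   [C ::= 4]
4/4^C^C/A ⇒ 4/4^4^C/A   [C ::= 4]
4/4^4^C/A ⇒ 4/4^4^4/A   [C ::= 4]
4/4^4^4/A ⇒ 4/4^4^4/C   [A ::= C]
4/4^4^4/C ⇒ 4/4^4^4/4   [C ::= 4]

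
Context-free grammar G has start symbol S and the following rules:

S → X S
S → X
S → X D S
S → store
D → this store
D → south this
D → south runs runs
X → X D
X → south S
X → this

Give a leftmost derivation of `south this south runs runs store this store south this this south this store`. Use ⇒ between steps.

S ⇒ X D S   [S → X D S]
X D S ⇒ X D D S   [X → X D]
X D D S ⇒ south S D D S   [X → south S]
south S D D S ⇒ south X S D D S   [S → X S]
south X S D D S ⇒ south X D S D D S   [X → X D]
south X D S D D S ⇒ south this D S D D S   [X → this]
south this D S D D S ⇒ south this south runs runs S D D S   [D → south runs runs]
south this south runs runs S D D S ⇒ south this south runs runs store D D S   [S → store]
south this south runs runs store D D S ⇒ south this south runs runs store this store D S   [D → this store]
south this south runs runs store this store D S ⇒ south this south runs runs store this store south this S   [D → south this]
south this south runs runs store this store south this S ⇒ south this south runs runs store this store south this X D S   [S → X D S]
south this south runs runs store this store south this X D S ⇒ south this south runs runs store this store south this this D S   [X → this]
south this south runs runs store this store south this this D S ⇒ south this south runs runs store this store south this this south this S   [D → south this]
south this south runs runs store this store south this this south this S ⇒ south this south runs runs store this store south this this south this store   [S → store]

S ⇒ X D S ⇒ X D D S ⇒ south S D D S ⇒ south X S D D S ⇒ south X D S D D S ⇒ south this D S D D S ⇒ south this south runs runs S D D S ⇒ south this south runs runs store D D S ⇒ south this south runs runs store this store D S ⇒ south this south runs runs store this store south this S ⇒ south this south runs runs store this store south this X D S ⇒ south this south runs runs store this store south this this D S ⇒ south this south runs runs store this store south this this south this S ⇒ south this south runs runs store this store south this this south this store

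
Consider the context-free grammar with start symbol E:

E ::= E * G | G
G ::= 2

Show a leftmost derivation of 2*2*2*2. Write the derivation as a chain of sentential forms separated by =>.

E => E*G => E*G*G => E*G*G*G => G*G*G*G => 2*G*G*G => 2*2*G*G => 2*2*2*G => 2*2*2*2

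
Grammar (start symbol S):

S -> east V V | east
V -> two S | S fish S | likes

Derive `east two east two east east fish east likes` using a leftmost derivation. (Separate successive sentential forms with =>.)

S => east V V => east two S V => east two east V V V => east two east two S V V => east two east two east V V => east two east two east S fish S V => east two east two east east fish S V => east two east two east east fish east V => east two east two east east fish east likes

S => east V V   [S -> east V V]
east V V => east two S V   [V -> two S]
east two S V => east two east V V V   [S -> east V V]
east two east V V V => east two east two S V V   [V -> two S]
east two east two S V V => east two east two east V V   [S -> east]
east two east two east V V => east two east two east S fish S V   [V -> S fish S]
east two east two east S fish S V => east two east two east east fish S V   [S -> east]
east two east two east east fish S V => east two east two east east fish east V   [S -> east]
east two east two east east fish east V => east two east two east east fish east likes   [V -> likes]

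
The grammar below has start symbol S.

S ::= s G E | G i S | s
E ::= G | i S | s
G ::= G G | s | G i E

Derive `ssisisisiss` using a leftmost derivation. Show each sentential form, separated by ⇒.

S ⇒ sGE ⇒ sGiEE ⇒ ssiEE ⇒ ssiGE ⇒ ssiGiEE ⇒ ssiGiEiEE ⇒ ssiGiEiEiEE ⇒ ssisiEiEiEE ⇒ ssisisiEiEE ⇒ ssisisisiEE ⇒ ssisisisisE ⇒ ssisisisiss

S ⇒ sGE   [S ::= s G E]
sGE ⇒ sGiEE   [G ::= G i E]
sGiEE ⇒ ssiEE   [G ::= s]
ssiEE ⇒ ssiGE   [E ::= G]
ssiGE ⇒ ssiGiEE   [G ::= G i E]
ssiGiEE ⇒ ssiGiEiEE   [G ::= G i E]
ssiGiEiEE ⇒ ssiGiEiEiEE   [G ::= G i E]
ssiGiEiEiEE ⇒ ssisiEiEiEE   [G ::= s]
ssisiEiEiEE ⇒ ssisisiEiEE   [E ::= s]
ssisisiEiEE ⇒ ssisisisiEE   [E ::= s]
ssisisisiEE ⇒ ssisisisisE   [E ::= s]
ssisisisisE ⇒ ssisisisiss   [E ::= s]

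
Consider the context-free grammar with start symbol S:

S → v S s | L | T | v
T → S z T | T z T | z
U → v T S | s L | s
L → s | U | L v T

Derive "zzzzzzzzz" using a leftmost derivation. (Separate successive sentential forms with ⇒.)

S ⇒ T   [S → T]
T ⇒ TzT   [T → T z T]
TzT ⇒ TzTzT   [T → T z T]
TzTzT ⇒ TzTzTzT   [T → T z T]
TzTzTzT ⇒ TzTzTzTzT   [T → T z T]
TzTzTzTzT ⇒ zzTzTzTzT   [T → z]
zzTzTzTzT ⇒ zzzzTzTzT   [T → z]
zzzzTzTzT ⇒ zzzzzzTzT   [T → z]
zzzzzzTzT ⇒ zzzzzzzzT   [T → z]
zzzzzzzzT ⇒ zzzzzzzzz   [T → z]

S⇒T⇒TzT⇒TzTzT⇒TzTzTzT⇒TzTzTzTzT⇒zzTzTzTzT⇒zzzzTzTzT⇒zzzzzzTzT⇒zzzzzzzzT⇒zzzzzzzzz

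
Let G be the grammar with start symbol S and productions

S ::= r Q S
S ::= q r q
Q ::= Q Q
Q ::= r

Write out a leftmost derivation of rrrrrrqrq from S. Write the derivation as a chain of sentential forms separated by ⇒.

S ⇒ rQS ⇒ rrS ⇒ rrrQS ⇒ rrrQQS ⇒ rrrQQQS ⇒ rrrrQQS ⇒ rrrrrQS ⇒ rrrrrrS ⇒ rrrrrrqrq

S ⇒ rQS   [S ::= r Q S]
rQS ⇒ rrS   [Q ::= r]
rrS ⇒ rrrQS   [S ::= r Q S]
rrrQS ⇒ rrrQQS   [Q ::= Q Q]
rrrQQS ⇒ rrrQQQS   [Q ::= Q Q]
rrrQQQS ⇒ rrrrQQS   [Q ::= r]
rrrrQQS ⇒ rrrrrQS   [Q ::= r]
rrrrrQS ⇒ rrrrrrS   [Q ::= r]
rrrrrrS ⇒ rrrrrrqrq   [S ::= q r q]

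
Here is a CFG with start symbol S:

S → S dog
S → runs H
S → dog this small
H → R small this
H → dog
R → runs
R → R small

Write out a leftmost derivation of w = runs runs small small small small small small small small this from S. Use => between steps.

S => runs H   [S → runs H]
runs H => runs R small this   [H → R small this]
runs R small this => runs R small small this   [R → R small]
runs R small small this => runs R small small small this   [R → R small]
runs R small small small this => runs R small small small small this   [R → R small]
runs R small small small small this => runs R small small small small small this   [R → R small]
runs R small small small small small this => runs R small small small small small small this   [R → R small]
runs R small small small small small small this => runs R small small small small small small small this   [R → R small]
runs R small small small small small small small this => runs R small small small small small small small small this   [R → R small]
runs R small small small small small small small small this => runs runs small small small small small small small small this   [R → runs]

S => runs H => runs R small this => runs R small small this => runs R small small small this => runs R small small small small this => runs R small small small small small this => runs R small small small small small small this => runs R small small small small small small small this => runs R small small small small small small small small this => runs runs small small small small small small small small this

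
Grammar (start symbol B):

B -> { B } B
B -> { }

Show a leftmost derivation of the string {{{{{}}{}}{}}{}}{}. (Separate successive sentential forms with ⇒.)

B⇒{B}B⇒{{B}B}B⇒{{{B}B}B}B⇒{{{{B}B}B}B}B⇒{{{{{}}B}B}B}B⇒{{{{{}}{}}B}B}B⇒{{{{{}}{}}{}}B}B⇒{{{{{}}{}}{}}{}}B⇒{{{{{}}{}}{}}{}}{}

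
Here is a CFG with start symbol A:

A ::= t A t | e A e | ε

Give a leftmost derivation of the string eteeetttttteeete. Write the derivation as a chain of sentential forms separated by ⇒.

A ⇒ eAe ⇒ etAte ⇒ eteAete ⇒ eteeAeete ⇒ eteeeAeeete ⇒ eteeetAteeete ⇒ eteeettAtteeete ⇒ eteeetttAttteeete ⇒ eteeetttttteeete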